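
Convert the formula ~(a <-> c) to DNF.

(a & ~c) | (c & ~a)

~(a <-> c)
≡ ~((a -> c) & (c -> a))   (eliminate <->)
≡ ~((~a | c) & (c -> a))   (eliminate ->)
≡ ~((~a | c) & (~c | a))   (eliminate ->)
≡ ~(~a | c) | ~(~c | a)   (De Morgan)
≡ (~~a & ~c) | ~(~c | a)   (De Morgan)
≡ (a & ~c) | ~(~c | a)   (double negation)
≡ (a & ~c) | (~~c & ~a)   (De Morgan)
≡ (a & ~c) | (c & ~a)   (double negation)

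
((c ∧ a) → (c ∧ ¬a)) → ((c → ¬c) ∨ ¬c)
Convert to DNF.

((c ∧ a) → (c ∧ ¬a)) → ((c → ¬c) ∨ ¬c)
= ¬((c ∧ a) → (c ∧ ¬a)) ∨ (c → ¬c) ∨ ¬c
= ¬(¬(c ∧ a) ∨ (c ∧ ¬a)) ∨ (c → ¬c) ∨ ¬c
= ¬(¬(c ∧ a) ∨ (c ∧ ¬a)) ∨ ¬c ∨ ¬c ∨ ¬c
= (¬¬(c ∧ a) ∧ ¬(c ∧ ¬a)) ∨ ¬c ∨ ¬c ∨ ¬c
= (c ∧ a ∧ ¬(c ∧ ¬a)) ∨ ¬c ∨ ¬c ∨ ¬c
= (c ∧ a ∧ (¬c ∨ ¬¬a)) ∨ ¬c ∨ ¬c ∨ ¬c
= (c ∧ a ∧ (¬c ∨ a)) ∨ ¬c ∨ ¬c ∨ ¬c
= (c ∧ a ∧ ¬c) ∨ (c ∧ a ∧ a) ∨ ¬c ∨ ¬c ∨ ¬c
= (c ∧ a) ∨ ¬c

(c ∧ a) ∨ ¬c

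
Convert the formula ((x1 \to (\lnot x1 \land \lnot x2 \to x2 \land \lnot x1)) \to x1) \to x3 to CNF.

((x1 \to (\lnot x1 \land \lnot x2 \to x2 \land \lnot x1)) \to x1) \to x3
= \lnot ((x1 \to (\lnot x1 \land \lnot x2 \to x2 \land \lnot x1)) \to x1) \lor x3   (eliminate \to)
= \lnot (\lnot (x1 \to (\lnot x1 \land \lnot x2 \to x2 \land \lnot x1)) \lor x1) \lor x3   (eliminate \to)
= \lnot (\lnot (\lnot x1 \lor (\lnot x1 \land \lnot x2 \to x2 \land \lnot x1)) \lor x1) \lor x3   (eliminate \to)
= \lnot (\lnot (\lnot x1 \lor \lnot (\lnot x1 \land \lnot x2) \lor x2 \land \lnot x1) \lor x1) \lor x3   (eliminate \to)
= \lnot \lnot (\lnot x1 \lor \lnot (\lnot x1 \land \lnot x2) \lor x2 \land \lnot x1) \land \lnot x1 \lor x3   (De Morgan)
= (\lnot x1 \lor \lnot (\lnot x1 \land \lnot x2) \lor x2 \land \lnot x1) \land \lnot x1 \lor x3   (double negation)
= (\lnot x1 \lor \lnot \lnot x1 \lor \lnot \lnot x2 \lor x2 \land \lnot x1) \land \lnot x1 \lor x3   (De Morgan)
= (\lnot x1 \lor x1 \lor \lnot \lnot x2 \lor x2 \land \lnot x1) \land \lnot x1 \lor x3   (double negation)
= (\lnot x1 \lor x1 \lor x2 \lor x2 \land \lnot x1) \land \lnot x1 \lor x3   (double negation)
= (\lnot x1 \lor x1 \lor x2 \lor x2 \lor x3) \land (\lnot x1 \lor x1 \lor x2 \lor \lnot x1 \lor x3) \land (\lnot x1 \lor x3)   (distribute \lor over \land)
= \lnot x1 \lor x3   (simplify)

\lnot x1 \lor x3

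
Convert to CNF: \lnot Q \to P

Q \lor P

\lnot Q \to P
≡ \lnot \lnot Q \lor P   [eliminate \to]
≡ Q \lor P   [double negation]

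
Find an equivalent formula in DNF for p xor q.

(p & ~q) | (~p & q)

p xor q
= (p & ~q) | (~p & q)   — expand xor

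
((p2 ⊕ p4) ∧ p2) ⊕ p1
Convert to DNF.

((p2 ⊕ p4) ∧ p2) ⊕ p1
≡ ((p2 ⊕ p4) ∧ p2 ∧ ¬p1) ∨ (¬((p2 ⊕ p4) ∧ p2) ∧ p1)
≡ (((p2 ∧ ¬p4) ∨ (¬p2 ∧ p4)) ∧ p2 ∧ ¬p1) ∨ (¬((p2 ⊕ p4) ∧ p2) ∧ p1)
≡ (((p2 ∧ ¬p4) ∨ (¬p2 ∧ p4)) ∧ p2 ∧ ¬p1) ∨ (¬(((p2 ∧ ¬p4) ∨ (¬p2 ∧ p4)) ∧ p2) ∧ p1)
≡ (((p2 ∧ ¬p4) ∨ (¬p2 ∧ p4)) ∧ p2 ∧ ¬p1) ∨ ((¬((p2 ∧ ¬p4) ∨ (¬p2 ∧ p4)) ∨ ¬p2) ∧ p1)
≡ (((p2 ∧ ¬p4) ∨ (¬p2 ∧ p4)) ∧ p2 ∧ ¬p1) ∨ (((¬(p2 ∧ ¬p4) ∧ ¬(¬p2 ∧ p4)) ∨ ¬p2) ∧ p1)
≡ (((p2 ∧ ¬p4) ∨ (¬p2 ∧ p4)) ∧ p2 ∧ ¬p1) ∨ ((((¬p2 ∨ ¬¬p4) ∧ ¬(¬p2 ∧ p4)) ∨ ¬p2) ∧ p1)
≡ (((p2 ∧ ¬p4) ∨ (¬p2 ∧ p4)) ∧ p2 ∧ ¬p1) ∨ ((((¬p2 ∨ p4) ∧ ¬(¬p2 ∧ p4)) ∨ ¬p2) ∧ p1)
≡ (((p2 ∧ ¬p4) ∨ (¬p2 ∧ p4)) ∧ p2 ∧ ¬p1) ∨ ((((¬p2 ∨ p4) ∧ (¬¬p2 ∨ ¬p4)) ∨ ¬p2) ∧ p1)
≡ (((p2 ∧ ¬p4) ∨ (¬p2 ∧ p4)) ∧ p2 ∧ ¬p1) ∨ ((((¬p2 ∨ p4) ∧ (p2 ∨ ¬p4)) ∨ ¬p2) ∧ p1)
≡ (p2 ∧ ¬p4 ∧ p2 ∧ ¬p1) ∨ (¬p2 ∧ p4 ∧ p2 ∧ ¬p1) ∨ (¬p2 ∧ p2 ∧ p1) ∨ (¬p2 ∧ ¬p4 ∧ p1) ∨ (p4 ∧ p2 ∧ p1) ∨ (p4 ∧ ¬p4 ∧ p1) ∨ (¬p2 ∧ p1)
≡ (p2 ∧ ¬p4 ∧ ¬p1) ∨ (p4 ∧ p2 ∧ p1) ∨ (¬p2 ∧ p1)

(p2 ∧ ¬p4 ∧ ¬p1) ∨ (p4 ∧ p2 ∧ p1) ∨ (¬p2 ∧ p1)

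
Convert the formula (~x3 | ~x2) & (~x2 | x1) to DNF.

(~x3 | ~x2) & (~x2 | x1)
= (~x3 & ~x2) | (~x3 & x1) | (~x2 & ~x2) | (~x2 & x1)   — distribute & over |
= (~x3 & x1) | ~x2   — simplify

(~x3 & x1) | ~x2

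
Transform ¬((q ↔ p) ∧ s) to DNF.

(q ∧ ¬p) ∨ (p ∧ ¬q) ∨ ¬s

¬((q ↔ p) ∧ s)
⇔ ¬((q → p) ∧ (p → q) ∧ s)   — eliminate ↔
⇔ ¬((¬q ∨ p) ∧ (p → q) ∧ s)   — eliminate →
⇔ ¬((¬q ∨ p) ∧ (¬p ∨ q) ∧ s)   — eliminate →
⇔ ¬(¬q ∨ p) ∨ ¬(¬p ∨ q) ∨ ¬s   — De Morgan
⇔ (¬¬q ∧ ¬p) ∨ ¬(¬p ∨ q) ∨ ¬s   — De Morgan
⇔ (q ∧ ¬p) ∨ ¬(¬p ∨ q) ∨ ¬s   — double negation
⇔ (q ∧ ¬p) ∨ (¬¬p ∧ ¬q) ∨ ¬s   — De Morgan
⇔ (q ∧ ¬p) ∨ (p ∧ ¬q) ∨ ¬s   — double negation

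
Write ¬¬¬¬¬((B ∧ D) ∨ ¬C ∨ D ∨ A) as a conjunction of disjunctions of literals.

C ∧ ¬D ∧ ¬A

¬¬¬¬¬((B ∧ D) ∨ ¬C ∨ D ∨ A)
⇔ ¬¬¬((B ∧ D) ∨ ¬C ∨ D ∨ A)   [double negation]
⇔ ¬((B ∧ D) ∨ ¬C ∨ D ∨ A)   [double negation]
⇔ ¬(B ∧ D) ∧ ¬¬C ∧ ¬D ∧ ¬A   [De Morgan]
⇔ (¬B ∨ ¬D) ∧ ¬¬C ∧ ¬D ∧ ¬A   [De Morgan]
⇔ (¬B ∨ ¬D) ∧ C ∧ ¬D ∧ ¬A   [double negation]
⇔ C ∧ ¬D ∧ ¬A   [simplify]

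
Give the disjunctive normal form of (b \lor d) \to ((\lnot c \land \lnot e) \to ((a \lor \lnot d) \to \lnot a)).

(\lnot b \land \lnot d) \lor c \lor e \lor \lnot a

(b \lor d) \to ((\lnot c \land \lnot e) \to ((a \lor \lnot d) \to \lnot a))
≡ \lnot (b \lor d) \lor ((\lnot c \land \lnot e) \to ((a \lor \lnot d) \to \lnot a))   [eliminate \to]
≡ \lnot (b \lor d) \lor \lnot (\lnot c \land \lnot e) \lor ((a \lor \lnot d) \to \lnot a)   [eliminate \to]
≡ \lnot (b \lor d) \lor \lnot (\lnot c \land \lnot e) \lor \lnot (a \lor \lnot d) \lor \lnot a   [eliminate \to]
≡ (\lnot b \land \lnot d) \lor \lnot (\lnot c \land \lnot e) \lor \lnot (a \lor \lnot d) \lor \lnot a   [De Morgan]
≡ (\lnot b \land \lnot d) \lor \lnot \lnot c \lor \lnot \lnot e \lor \lnot (a \lor \lnot d) \lor \lnot a   [De Morgan]
≡ (\lnot b \land \lnot d) \lor c \lor \lnot \lnot e \lor \lnot (a \lor \lnot d) \lor \lnot a   [double negation]
≡ (\lnot b \land \lnot d) \lor c \lor e \lor \lnot (a \lor \lnot d) \lor \lnot a   [double negation]
≡ (\lnot b \land \lnot d) \lor c \lor e \lor (\lnot a \land \lnot \lnot d) \lor \lnot a   [De Morgan]
≡ (\lnot b \land \lnot d) \lor c \lor e \lor (\lnot a \land d) \lor \lnot a   [double negation]
≡ (\lnot b \land \lnot d) \lor c \lor e \lor \lnot a   [simplify]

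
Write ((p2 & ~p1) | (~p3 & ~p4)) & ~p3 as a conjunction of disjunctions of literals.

((p2 & ~p1) | (~p3 & ~p4)) & ~p3
⇔ (p2 | ~p3) & (p2 | ~p4) & (~p1 | ~p3) & (~p1 | ~p4) & ~p3   — distribute | over &
⇔ (p2 | ~p4) & (~p1 | ~p4) & ~p3   — simplify

(p2 | ~p4) & (~p1 | ~p4) & ~p3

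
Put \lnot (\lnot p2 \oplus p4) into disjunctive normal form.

\lnot (\lnot p2 \oplus p4)
⇔ \lnot ((\lnot p2 \land \lnot p4) \lor (\lnot \lnot p2 \land p4))   [expand \oplus]
⇔ \lnot (\lnot p2 \land \lnot p4) \land \lnot (\lnot \lnot p2 \land p4)   [De Morgan]
⇔ (\lnot \lnot p2 \lor \lnot \lnot p4) \land \lnot (\lnot \lnot p2 \land p4)   [De Morgan]
⇔ (p2 \lor \lnot \lnot p4) \land \lnot (\lnot \lnot p2 \land p4)   [double negation]
⇔ (p2 \lor p4) \land \lnot (\lnot \lnot p2 \land p4)   [double negation]
⇔ (p2 \lor p4) \land (\lnot \lnot \lnot p2 \lor \lnot p4)   [De Morgan]
⇔ (p2 \lor p4) \land (\lnot p2 \lor \lnot p4)   [double negation]
⇔ (p2 \land \lnot p2) \lor (p2 \land \lnot p4) \lor (p4 \land \lnot p2) \lor (p4 \land \lnot p4)   [distribute \land over \lor]
⇔ (p2 \land \lnot p4) \lor (p4 \land \lnot p2)   [simplify]

(p2 \land \lnot p4) \lor (p4 \land \lnot p2)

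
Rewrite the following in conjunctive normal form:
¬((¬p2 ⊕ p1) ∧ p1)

¬p1 ∨ ¬p2

¬((¬p2 ⊕ p1) ∧ p1)
= ¬((¬p2 ∨ p1) ∧ ¬(¬p2 ∧ p1) ∧ p1)
= ¬(¬p2 ∨ p1) ∨ ¬¬(¬p2 ∧ p1) ∨ ¬p1
= (¬¬p2 ∧ ¬p1) ∨ ¬¬(¬p2 ∧ p1) ∨ ¬p1
= (p2 ∧ ¬p1) ∨ ¬¬(¬p2 ∧ p1) ∨ ¬p1
= (p2 ∧ ¬p1) ∨ (¬p2 ∧ p1) ∨ ¬p1
= (p2 ∨ ¬p2 ∨ ¬p1) ∧ (p2 ∨ p1 ∨ ¬p1) ∧ (¬p1 ∨ ¬p2 ∨ ¬p1) ∧ (¬p1 ∨ p1 ∨ ¬p1)
= ¬p1 ∨ ¬p2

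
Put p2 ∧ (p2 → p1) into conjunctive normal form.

p2 ∧ (¬p2 ∨ p1)

p2 ∧ (p2 → p1)
⇔ p2 ∧ (¬p2 ∨ p1)   [eliminate →]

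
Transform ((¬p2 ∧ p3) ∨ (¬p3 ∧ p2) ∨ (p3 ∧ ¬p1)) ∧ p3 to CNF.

((¬p2 ∧ p3) ∨ (¬p3 ∧ p2) ∨ (p3 ∧ ¬p1)) ∧ p3
⇔ (¬p2 ∨ ¬p3 ∨ p3) ∧ (¬p2 ∨ ¬p3 ∨ ¬p1) ∧ (¬p2 ∨ p2 ∨ p3) ∧ (¬p2 ∨ p2 ∨ ¬p1) ∧ (p3 ∨ ¬p3 ∨ p3) ∧ (p3 ∨ ¬p3 ∨ ¬p1) ∧ (p3 ∨ p2 ∨ p3) ∧ (p3 ∨ p2 ∨ ¬p1) ∧ p3   (distribute ∨ over ∧)
⇔ (¬p2 ∨ ¬p3 ∨ ¬p1) ∧ p3   (simplify)

(¬p2 ∨ ¬p3 ∨ ¬p1) ∧ p3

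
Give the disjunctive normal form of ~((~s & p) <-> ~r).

~((~s & p) <-> ~r)
≡ ~(((~s & p) -> ~r) & (~r -> (~s & p)))   (eliminate <->)
≡ ~((~(~s & p) | ~r) & (~r -> (~s & p)))   (eliminate ->)
≡ ~((~(~s & p) | ~r) & (~~r | (~s & p)))   (eliminate ->)
≡ ~(~(~s & p) | ~r) | ~(~~r | (~s & p))   (De Morgan)
≡ (~~(~s & p) & ~~r) | ~(~~r | (~s & p))   (De Morgan)
≡ (~s & p & ~~r) | ~(~~r | (~s & p))   (double negation)
≡ (~s & p & r) | ~(~~r | (~s & p))   (double negation)
≡ (~s & p & r) | (~~~r & ~(~s & p))   (De Morgan)
≡ (~s & p & r) | (~r & ~(~s & p))   (double negation)
≡ (~s & p & r) | (~r & (~~s | ~p))   (De Morgan)
≡ (~s & p & r) | (~r & (s | ~p))   (double negation)
≡ (~s & p & r) | (~r & s) | (~r & ~p)   (distribute & over |)

(~s & p & r) | (~r & s) | (~r & ~p)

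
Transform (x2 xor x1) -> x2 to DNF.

(x2 xor x1) -> x2
⇔ ~(x2 xor x1) | x2   [eliminate ->]
⇔ ~((x2 & ~x1) | (~x2 & x1)) | x2   [expand xor]
⇔ (~(x2 & ~x1) & ~(~x2 & x1)) | x2   [De Morgan]
⇔ ((~x2 | ~~x1) & ~(~x2 & x1)) | x2   [De Morgan]
⇔ ((~x2 | x1) & ~(~x2 & x1)) | x2   [double negation]
⇔ ((~x2 | x1) & (~~x2 | ~x1)) | x2   [De Morgan]
⇔ ((~x2 | x1) & (x2 | ~x1)) | x2   [double negation]
⇔ (~x2 & x2) | (~x2 & ~x1) | (x1 & x2) | (x1 & ~x1) | x2   [distribute & over |]
⇔ (~x2 & ~x1) | x2   [simplify]

(~x2 & ~x1) | x2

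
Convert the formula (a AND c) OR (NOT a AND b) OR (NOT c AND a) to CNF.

(a AND c) OR (NOT a AND b) OR (NOT c AND a)
≡ (a OR NOT a OR NOT c) AND (a OR NOT a OR a) AND (a OR b OR NOT c) AND (a OR b OR a) AND (c OR NOT a OR NOT c) AND (c OR NOT a OR a) AND (c OR b OR NOT c) AND (c OR b OR a)   [distribute OR over AND]
≡ a OR b   [simplify]

a OR b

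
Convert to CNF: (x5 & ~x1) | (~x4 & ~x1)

(x5 & ~x1) | (~x4 & ~x1)
≡ (x5 | ~x4) & (x5 | ~x1) & (~x1 | ~x4) & (~x1 | ~x1)   [distribute | over &]
≡ (x5 | ~x4) & ~x1   [simplify]

(x5 | ~x4) & ~x1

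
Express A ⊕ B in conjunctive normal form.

A ⊕ B
≡ (A ∨ B) ∧ ¬(A ∧ B)
≡ (A ∨ B) ∧ (¬A ∨ ¬B)

(A ∨ B) ∧ (¬A ∨ ¬B)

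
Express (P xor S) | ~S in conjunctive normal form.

~P | ~S

(P xor S) | ~S
⇔ ((P | S) & ~(P & S)) | ~S   — expand xor
⇔ ((P | S) & (~P | ~S)) | ~S   — De Morgan
⇔ (P | S | ~S) & (~P | ~S | ~S)   — distribute | over &
⇔ ~P | ~S   — simplify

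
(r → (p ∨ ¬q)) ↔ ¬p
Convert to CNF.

(r → (p ∨ ¬q)) ↔ ¬p
= ((r → (p ∨ ¬q)) → ¬p) ∧ (¬p → (r → (p ∨ ¬q)))
= (¬(r → (p ∨ ¬q)) ∨ ¬p) ∧ (¬p → (r → (p ∨ ¬q)))
= (¬(¬r ∨ p ∨ ¬q) ∨ ¬p) ∧ (¬p → (r → (p ∨ ¬q)))
= (¬(¬r ∨ p ∨ ¬q) ∨ ¬p) ∧ (¬¬p ∨ (r → (p ∨ ¬q)))
= (¬(¬r ∨ p ∨ ¬q) ∨ ¬p) ∧ (¬¬p ∨ ¬r ∨ p ∨ ¬q)
= ((¬¬r ∧ ¬p ∧ ¬¬q) ∨ ¬p) ∧ (¬¬p ∨ ¬r ∨ p ∨ ¬q)
= ((r ∧ ¬p ∧ ¬¬q) ∨ ¬p) ∧ (¬¬p ∨ ¬r ∨ p ∨ ¬q)
= ((r ∧ ¬p ∧ q) ∨ ¬p) ∧ (¬¬p ∨ ¬r ∨ p ∨ ¬q)
= ((r ∧ ¬p ∧ q) ∨ ¬p) ∧ (p ∨ ¬r ∨ p ∨ ¬q)
= (r ∨ ¬p) ∧ (¬p ∨ ¬p) ∧ (q ∨ ¬p) ∧ (p ∨ ¬r ∨ p ∨ ¬q)
= ¬p ∧ (p ∨ ¬r ∨ ¬q)

¬p ∧ (p ∨ ¬r ∨ ¬q)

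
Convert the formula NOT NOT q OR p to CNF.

NOT NOT q OR p
= q OR p   [double negation]

q OR p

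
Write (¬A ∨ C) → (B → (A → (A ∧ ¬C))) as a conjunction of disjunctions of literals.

(¬A ∨ C) → (B → (A → (A ∧ ¬C)))
⇔ ¬(¬A ∨ C) ∨ (B → (A → (A ∧ ¬C)))   [eliminate →]
⇔ ¬(¬A ∨ C) ∨ ¬B ∨ (A → (A ∧ ¬C))   [eliminate →]
⇔ ¬(¬A ∨ C) ∨ ¬B ∨ ¬A ∨ (A ∧ ¬C)   [eliminate →]
⇔ (¬¬A ∧ ¬C) ∨ ¬B ∨ ¬A ∨ (A ∧ ¬C)   [De Morgan]
⇔ (A ∧ ¬C) ∨ ¬B ∨ ¬A ∨ (A ∧ ¬C)   [double negation]
⇔ (A ∨ ¬B ∨ ¬A ∨ A) ∧ (A ∨ ¬B ∨ ¬A ∨ ¬C) ∧ (¬C ∨ ¬B ∨ ¬A ∨ A) ∧ (¬C ∨ ¬B ∨ ¬A ∨ ¬C)   [distribute ∨ over ∧]
⇔ ¬C ∨ ¬B ∨ ¬A   [simplify]

¬C ∨ ¬B ∨ ¬A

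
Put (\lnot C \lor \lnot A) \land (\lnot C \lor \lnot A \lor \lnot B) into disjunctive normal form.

\lnot C \lor \lnot A

(\lnot C \lor \lnot A) \land (\lnot C \lor \lnot A \lor \lnot B)
≡ \lnot C \land \lnot C \lor \lnot C \land \lnot A \lor \lnot C \land \lnot B \lor \lnot A \land \lnot C \lor \lnot A \land \lnot A \lor \lnot A \land \lnot B   [distribute \land over \lor]
≡ \lnot C \lor \lnot A   [simplify]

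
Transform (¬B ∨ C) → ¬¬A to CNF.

(B ∨ A) ∧ (¬C ∨ A)

(¬B ∨ C) → ¬¬A
= ¬(¬B ∨ C) ∨ ¬¬A   [eliminate →]
= (¬¬B ∧ ¬C) ∨ ¬¬A   [De Morgan]
= (B ∧ ¬C) ∨ ¬¬A   [double negation]
= (B ∧ ¬C) ∨ A   [double negation]
= (B ∨ A) ∧ (¬C ∨ A)   [distribute ∨ over ∧]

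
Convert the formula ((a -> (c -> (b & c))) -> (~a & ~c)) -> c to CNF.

a | c

((a -> (c -> (b & c))) -> (~a & ~c)) -> c
≡ ~((a -> (c -> (b & c))) -> (~a & ~c)) | c   (eliminate ->)
≡ ~(~(a -> (c -> (b & c))) | (~a & ~c)) | c   (eliminate ->)
≡ ~(~(~a | (c -> (b & c))) | (~a & ~c)) | c   (eliminate ->)
≡ ~(~(~a | ~c | (b & c)) | (~a & ~c)) | c   (eliminate ->)
≡ (~~(~a | ~c | (b & c)) & ~(~a & ~c)) | c   (De Morgan)
≡ ((~a | ~c | (b & c)) & ~(~a & ~c)) | c   (double negation)
≡ ((~a | ~c | (b & c)) & (~~a | ~~c)) | c   (De Morgan)
≡ ((~a | ~c | (b & c)) & (a | ~~c)) | c   (double negation)
≡ ((~a | ~c | (b & c)) & (a | c)) | c   (double negation)
≡ (~a | ~c | b | c) & (~a | ~c | c | c) & (a | c | c)   (distribute | over &)
≡ a | c   (simplify)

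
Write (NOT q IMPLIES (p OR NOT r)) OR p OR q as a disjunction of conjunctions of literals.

q OR p OR NOT r

(NOT q IMPLIES (p OR NOT r)) OR p OR q
= NOT NOT q OR p OR NOT r OR p OR q   [eliminate IMPLIES]
= q OR p OR NOT r OR p OR q   [double negation]
= q OR p OR NOT r   [simplify]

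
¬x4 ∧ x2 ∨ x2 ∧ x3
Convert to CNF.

¬x4 ∧ x2 ∨ x2 ∧ x3
≡ (¬x4 ∨ x2) ∧ (¬x4 ∨ x3) ∧ (x2 ∨ x2) ∧ (x2 ∨ x3)   [distribute ∨ over ∧]
≡ (¬x4 ∨ x3) ∧ x2   [simplify]

(¬x4 ∨ x3) ∧ x2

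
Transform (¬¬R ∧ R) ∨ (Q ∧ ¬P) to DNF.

(¬¬R ∧ R) ∨ (Q ∧ ¬P)
= (R ∧ R) ∨ (Q ∧ ¬P)   [double negation]
= R ∨ (Q ∧ ¬P)   [simplify]

R ∨ (Q ∧ ¬P)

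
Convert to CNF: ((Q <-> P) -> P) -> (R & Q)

((Q <-> P) -> P) -> (R & Q)
= ~((Q <-> P) -> P) | (R & Q)   — eliminate ->
= ~(~(Q <-> P) | P) | (R & Q)   — eliminate ->
= ~(~((Q -> P) & (P -> Q)) | P) | (R & Q)   — eliminate <->
= ~(~((~Q | P) & (P -> Q)) | P) | (R & Q)   — eliminate ->
= ~(~((~Q | P) & (~P | Q)) | P) | (R & Q)   — eliminate ->
= (~~((~Q | P) & (~P | Q)) & ~P) | (R & Q)   — De Morgan
= ((~Q | P) & (~P | Q) & ~P) | (R & Q)   — double negation
= (~Q | P | R) & (~Q | P | Q) & (~P | Q | R) & (~P | Q | Q) & (~P | R) & (~P | Q)   — distribute | over &
= (~Q | P | R) & (~P | Q) & (~P | R)   — simplify

(~Q | P | R) & (~P | Q) & (~P | R)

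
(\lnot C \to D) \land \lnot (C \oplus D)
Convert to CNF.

(C \lor D) \land (\lnot C \lor D) \land (\lnot D \lor C)

(\lnot C \to D) \land \lnot (C \oplus D)
= (\lnot \lnot C \lor D) \land \lnot (C \oplus D)   [eliminate \to]
= (\lnot \lnot C \lor D) \land \lnot ((C \lor D) \land \lnot (C \land D))   [expand \oplus]
= (C \lor D) \land \lnot ((C \lor D) \land \lnot (C \land D))   [double negation]
= (C \lor D) \land (\lnot (C \lor D) \lor \lnot \lnot (C \land D))   [De Morgan]
= (C \lor D) \land ((\lnot C \land \lnot D) \lor \lnot \lnot (C \land D))   [De Morgan]
= (C \lor D) \land ((\lnot C \land \lnot D) \lor (C \land D))   [double negation]
= (C \lor D) \land (\lnot C \lor C) \land (\lnot C \lor D) \land (\lnot D \lor C) \land (\lnot D \lor D)   [distribute \lor over \land]
= (C \lor D) \land (\lnot C \lor D) \land (\lnot D \lor C)   [simplify]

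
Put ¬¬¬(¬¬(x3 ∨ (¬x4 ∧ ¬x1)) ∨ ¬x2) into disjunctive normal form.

(¬x3 ∧ x4 ∧ x2) ∨ (¬x3 ∧ x1 ∧ x2)

¬¬¬(¬¬(x3 ∨ (¬x4 ∧ ¬x1)) ∨ ¬x2)
≡ ¬(¬¬(x3 ∨ (¬x4 ∧ ¬x1)) ∨ ¬x2)   [double negation]
≡ ¬¬¬(x3 ∨ (¬x4 ∧ ¬x1)) ∧ ¬¬x2   [De Morgan]
≡ ¬(x3 ∨ (¬x4 ∧ ¬x1)) ∧ ¬¬x2   [double negation]
≡ ¬x3 ∧ ¬(¬x4 ∧ ¬x1) ∧ ¬¬x2   [De Morgan]
≡ ¬x3 ∧ (¬¬x4 ∨ ¬¬x1) ∧ ¬¬x2   [De Morgan]
≡ ¬x3 ∧ (x4 ∨ ¬¬x1) ∧ ¬¬x2   [double negation]
≡ ¬x3 ∧ (x4 ∨ x1) ∧ ¬¬x2   [double negation]
≡ ¬x3 ∧ (x4 ∨ x1) ∧ x2   [double negation]
≡ (¬x3 ∧ x4 ∧ x2) ∨ (¬x3 ∧ x1 ∧ x2)   [distribute ∧ over ∨]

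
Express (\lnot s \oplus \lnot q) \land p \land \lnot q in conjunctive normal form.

(\lnot s \oplus \lnot q) \land p \land \lnot q
≡ (\lnot s \lor \lnot q) \land \lnot (\lnot s \land \lnot q) \land p \land \lnot q   [expand \oplus]
≡ (\lnot s \lor \lnot q) \land (\lnot \lnot s \lor \lnot \lnot q) \land p \land \lnot q   [De Morgan]
≡ (\lnot s \lor \lnot q) \land (s \lor \lnot \lnot q) \land p \land \lnot q   [double negation]
≡ (\lnot s \lor \lnot q) \land (s \lor q) \land p \land \lnot q   [double negation]
≡ (s \lor q) \land p \land \lnot q   [simplify]

(s \lor q) \land p \land \lnot q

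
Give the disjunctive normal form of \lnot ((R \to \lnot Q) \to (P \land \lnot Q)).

\lnot ((R \to \lnot Q) \to (P \land \lnot Q))
⇔ \lnot (\lnot (R \to \lnot Q) \lor (P \land \lnot Q))   [eliminate \to]
⇔ \lnot (\lnot (\lnot R \lor \lnot Q) \lor (P \land \lnot Q))   [eliminate \to]
⇔ \lnot \lnot (\lnot R \lor \lnot Q) \land \lnot (P \land \lnot Q)   [De Morgan]
⇔ (\lnot R \lor \lnot Q) \land \lnot (P \land \lnot Q)   [double negation]
⇔ (\lnot R \lor \lnot Q) \land (\lnot P \lor \lnot \lnot Q)   [De Morgan]
⇔ (\lnot R \lor \lnot Q) \land (\lnot P \lor Q)   [double negation]
⇔ (\lnot R \land \lnot P) \lor (\lnot R \land Q) \lor (\lnot Q \land \lnot P) \lor (\lnot Q \land Q)   [distribute \land over \lor]
⇔ (\lnot R \land \lnot P) \lor (\lnot R \land Q) \lor (\lnot Q \land \lnot P)   [simplify]

(\lnot R \land \lnot P) \lor (\lnot R \land Q) \lor (\lnot Q \land \lnot P)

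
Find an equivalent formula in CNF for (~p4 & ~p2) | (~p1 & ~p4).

~p4 & (~p2 | ~p1)

(~p4 & ~p2) | (~p1 & ~p4)
≡ (~p4 | ~p1) & (~p4 | ~p4) & (~p2 | ~p1) & (~p2 | ~p4)
≡ ~p4 & (~p2 | ~p1)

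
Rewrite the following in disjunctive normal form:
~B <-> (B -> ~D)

(B & D) | ~B

~B <-> (B -> ~D)
≡ (~B -> (B -> ~D)) & ((B -> ~D) -> ~B)   (eliminate <->)
≡ (~~B | (B -> ~D)) & ((B -> ~D) -> ~B)   (eliminate ->)
≡ (~~B | ~B | ~D) & ((B -> ~D) -> ~B)   (eliminate ->)
≡ (~~B | ~B | ~D) & (~(B -> ~D) | ~B)   (eliminate ->)
≡ (~~B | ~B | ~D) & (~(~B | ~D) | ~B)   (eliminate ->)
≡ (B | ~B | ~D) & (~(~B | ~D) | ~B)   (double negation)
≡ (B | ~B | ~D) & ((~~B & ~~D) | ~B)   (De Morgan)
≡ (B | ~B | ~D) & ((B & ~~D) | ~B)   (double negation)
≡ (B | ~B | ~D) & ((B & D) | ~B)   (double negation)
≡ (B & B & D) | (B & ~B) | (~B & B & D) | (~B & ~B) | (~D & B & D) | (~D & ~B)   (distribute & over |)
≡ (B & D) | ~B   (simplify)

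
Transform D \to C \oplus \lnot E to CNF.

(\lnot D \lor C \lor \lnot E) \land (\lnot D \lor \lnot C \lor E)

D \to C \oplus \lnot E
≡ \lnot D \lor (C \oplus \lnot E)   — eliminate \to
≡ \lnot D \lor (C \lor \lnot E) \land \lnot (C \land \lnot E)   — expand \oplus
≡ \lnot D \lor (C \lor \lnot E) \land (\lnot C \lor \lnot \lnot E)   — De Morgan
≡ \lnot D \lor (C \lor \lnot E) \land (\lnot C \lor E)   — double negation
≡ (\lnot D \lor C \lor \lnot E) \land (\lnot D \lor \lnot C \lor E)   — distribute \lor over \land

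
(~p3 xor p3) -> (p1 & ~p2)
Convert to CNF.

(~p3 xor p3) -> (p1 & ~p2)
≡ ~(~p3 xor p3) | (p1 & ~p2)   (eliminate ->)
≡ ~((~p3 | p3) & ~(~p3 & p3)) | (p1 & ~p2)   (expand xor)
≡ ~(~p3 | p3) | ~~(~p3 & p3) | (p1 & ~p2)   (De Morgan)
≡ (~~p3 & ~p3) | ~~(~p3 & p3) | (p1 & ~p2)   (De Morgan)
≡ (p3 & ~p3) | ~~(~p3 & p3) | (p1 & ~p2)   (double negation)
≡ (p3 & ~p3) | (~p3 & p3) | (p1 & ~p2)   (double negation)
≡ (p3 | ~p3 | p1) & (p3 | ~p3 | ~p2) & (p3 | p3 | p1) & (p3 | p3 | ~p2) & (~p3 | ~p3 | p1) & (~p3 | ~p3 | ~p2) & (~p3 | p3 | p1) & (~p3 | p3 | ~p2)   (distribute | over &)
≡ (p3 | p1) & (p3 | ~p2) & (~p3 | p1) & (~p3 | ~p2)   (simplify)

(p3 | p1) & (p3 | ~p2) & (~p3 | p1) & (~p3 | ~p2)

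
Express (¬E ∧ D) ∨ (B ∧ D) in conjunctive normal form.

(¬E ∨ B) ∧ D

(¬E ∧ D) ∨ (B ∧ D)
= (¬E ∨ B) ∧ (¬E ∨ D) ∧ (D ∨ B) ∧ (D ∨ D)   [distribute ∨ over ∧]
= (¬E ∨ B) ∧ D   [simplify]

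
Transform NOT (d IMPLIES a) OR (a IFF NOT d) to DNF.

(d AND NOT a) OR (NOT d AND a)

NOT (d IMPLIES a) OR (a IFF NOT d)
≡ NOT (NOT d OR a) OR (a IFF NOT d)   (eliminate IMPLIES)
≡ NOT (NOT d OR a) OR ((a IMPLIES NOT d) AND (NOT d IMPLIES a))   (eliminate IFF)
≡ NOT (NOT d OR a) OR ((NOT a OR NOT d) AND (NOT d IMPLIES a))   (eliminate IMPLIES)
≡ NOT (NOT d OR a) OR ((NOT a OR NOT d) AND (NOT NOT d OR a))   (eliminate IMPLIES)
≡ (NOT NOT d AND NOT a) OR ((NOT a OR NOT d) AND (NOT NOT d OR a))   (De Morgan)
≡ (d AND NOT a) OR ((NOT a OR NOT d) AND (NOT NOT d OR a))   (double negation)
≡ (d AND NOT a) OR ((NOT a OR NOT d) AND (d OR a))   (double negation)
≡ (d AND NOT a) OR (NOT a AND d) OR (NOT a AND a) OR (NOT d AND d) OR (NOT d AND a)   (distribute AND over OR)
≡ (d AND NOT a) OR (NOT d AND a)   (simplify)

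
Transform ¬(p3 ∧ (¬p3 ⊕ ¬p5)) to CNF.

¬p3 ∨ p5

¬(p3 ∧ (¬p3 ⊕ ¬p5))
≡ ¬(p3 ∧ (¬p3 ∨ ¬p5) ∧ ¬(¬p3 ∧ ¬p5))   (expand ⊕)
≡ ¬p3 ∨ ¬(¬p3 ∨ ¬p5) ∨ ¬¬(¬p3 ∧ ¬p5)   (De Morgan)
≡ ¬p3 ∨ (¬¬p3 ∧ ¬¬p5) ∨ ¬¬(¬p3 ∧ ¬p5)   (De Morgan)
≡ ¬p3 ∨ (p3 ∧ ¬¬p5) ∨ ¬¬(¬p3 ∧ ¬p5)   (double negation)
≡ ¬p3 ∨ (p3 ∧ p5) ∨ ¬¬(¬p3 ∧ ¬p5)   (double negation)
≡ ¬p3 ∨ (p3 ∧ p5) ∨ (¬p3 ∧ ¬p5)   (double negation)
≡ (¬p3 ∨ p3 ∨ ¬p3) ∧ (¬p3 ∨ p3 ∨ ¬p5) ∧ (¬p3 ∨ p5 ∨ ¬p3) ∧ (¬p3 ∨ p5 ∨ ¬p5)   (distribute ∨ over ∧)
≡ ¬p3 ∨ p5   (simplify)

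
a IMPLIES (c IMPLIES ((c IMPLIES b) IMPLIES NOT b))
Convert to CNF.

NOT a OR NOT c OR NOT b

a IMPLIES (c IMPLIES ((c IMPLIES b) IMPLIES NOT b))
≡ NOT a OR (c IMPLIES ((c IMPLIES b) IMPLIES NOT b))   [eliminate IMPLIES]
≡ NOT a OR NOT c OR ((c IMPLIES b) IMPLIES NOT b)   [eliminate IMPLIES]
≡ NOT a OR NOT c OR NOT (c IMPLIES b) OR NOT b   [eliminate IMPLIES]
≡ NOT a OR NOT c OR NOT (NOT c OR b) OR NOT b   [eliminate IMPLIES]
≡ NOT a OR NOT c OR (NOT NOT c AND NOT b) OR NOT b   [De Morgan]
≡ NOT a OR NOT c OR (c AND NOT b) OR NOT b   [double negation]
≡ (NOT a OR NOT c OR c OR NOT b) AND (NOT a OR NOT c OR NOT b OR NOT b)   [distribute OR over AND]
≡ NOT a OR NOT c OR NOT b   [simplify]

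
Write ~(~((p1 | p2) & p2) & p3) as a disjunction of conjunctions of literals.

p2 | ~p3

~(~((p1 | p2) & p2) & p3)
= ~~((p1 | p2) & p2) | ~p3   [De Morgan]
= ((p1 | p2) & p2) | ~p3   [double negation]
= (p1 & p2) | (p2 & p2) | ~p3   [distribute & over |]
= p2 | ~p3   [simplify]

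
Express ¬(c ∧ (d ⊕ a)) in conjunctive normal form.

¬(c ∧ (d ⊕ a))
⇔ ¬(c ∧ (d ∨ a) ∧ ¬(d ∧ a))
⇔ ¬c ∨ ¬(d ∨ a) ∨ ¬¬(d ∧ a)
⇔ ¬c ∨ ¬d ∧ ¬a ∨ ¬¬(d ∧ a)
⇔ ¬c ∨ ¬d ∧ ¬a ∨ d ∧ a
⇔ (¬c ∨ ¬d ∨ d) ∧ (¬c ∨ ¬d ∨ a) ∧ (¬c ∨ ¬a ∨ d) ∧ (¬c ∨ ¬a ∨ a)
⇔ (¬c ∨ ¬d ∨ a) ∧ (¬c ∨ ¬a ∨ d)

(¬c ∨ ¬d ∨ a) ∧ (¬c ∨ ¬a ∨ d)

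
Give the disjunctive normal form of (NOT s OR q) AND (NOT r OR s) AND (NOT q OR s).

(NOT s OR q) AND (NOT r OR s) AND (NOT q OR s)
⇔ (NOT s AND NOT r AND NOT q) OR (NOT s AND NOT r AND s) OR (NOT s AND s AND NOT q) OR (NOT s AND s AND s) OR (q AND NOT r AND NOT q) OR (q AND NOT r AND s) OR (q AND s AND NOT q) OR (q AND s AND s)   (distribute AND over OR)
⇔ (NOT s AND NOT r AND NOT q) OR (q AND s)   (simplify)

(NOT s AND NOT r AND NOT q) OR (q AND s)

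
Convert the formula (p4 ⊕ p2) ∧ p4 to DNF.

(p4 ⊕ p2) ∧ p4
⇔ (p4 ∧ ¬p2 ∨ ¬p4 ∧ p2) ∧ p4   [expand ⊕]
⇔ p4 ∧ ¬p2 ∧ p4 ∨ ¬p4 ∧ p2 ∧ p4   [distribute ∧ over ∨]
⇔ p4 ∧ ¬p2   [simplify]

p4 ∧ ¬p2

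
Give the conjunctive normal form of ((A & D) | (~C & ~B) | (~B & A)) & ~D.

(A | ~C) & (A | ~B) & (D | ~B) & ~D

((A & D) | (~C & ~B) | (~B & A)) & ~D
≡ (A | ~C | ~B) & (A | ~C | A) & (A | ~B | ~B) & (A | ~B | A) & (D | ~C | ~B) & (D | ~C | A) & (D | ~B | ~B) & (D | ~B | A) & ~D   — distribute | over &
≡ (A | ~C) & (A | ~B) & (D | ~B) & ~D   — simplify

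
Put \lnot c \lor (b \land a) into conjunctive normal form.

\lnot c \lor (b \land a)
= (\lnot c \lor b) \land (\lnot c \lor a)

(\lnot c \lor b) \land (\lnot c \lor a)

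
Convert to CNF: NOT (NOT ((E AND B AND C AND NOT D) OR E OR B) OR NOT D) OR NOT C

(E OR B OR NOT C) AND (D OR NOT C)

NOT (NOT ((E AND B AND C AND NOT D) OR E OR B) OR NOT D) OR NOT C
= (NOT NOT ((E AND B AND C AND NOT D) OR E OR B) AND NOT NOT D) OR NOT C   — De Morgan
= (((E AND B AND C AND NOT D) OR E OR B) AND NOT NOT D) OR NOT C   — double negation
= (((E AND B AND C AND NOT D) OR E OR B) AND D) OR NOT C   — double negation
= (E OR E OR B OR NOT C) AND (B OR E OR B OR NOT C) AND (C OR E OR B OR NOT C) AND (NOT D OR E OR B OR NOT C) AND (D OR NOT C)   — distribute OR over AND
= (E OR B OR NOT C) AND (D OR NOT C)   — simplify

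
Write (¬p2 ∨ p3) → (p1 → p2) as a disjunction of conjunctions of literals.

¬p1 ∨ p2

(¬p2 ∨ p3) → (p1 → p2)
= ¬(¬p2 ∨ p3) ∨ (p1 → p2)
= ¬(¬p2 ∨ p3) ∨ ¬p1 ∨ p2
= (¬¬p2 ∧ ¬p3) ∨ ¬p1 ∨ p2
= (p2 ∧ ¬p3) ∨ ¬p1 ∨ p2
= ¬p1 ∨ p2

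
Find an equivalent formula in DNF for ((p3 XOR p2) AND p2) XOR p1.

((p3 XOR p2) AND p2) XOR p1
= ((p3 XOR p2) AND p2 AND NOT p1) OR (NOT ((p3 XOR p2) AND p2) AND p1)   [expand XOR]
= (((p3 AND NOT p2) OR (NOT p3 AND p2)) AND p2 AND NOT p1) OR (NOT ((p3 XOR p2) AND p2) AND p1)   [expand XOR]
= (((p3 AND NOT p2) OR (NOT p3 AND p2)) AND p2 AND NOT p1) OR (NOT (((p3 AND NOT p2) OR (NOT p3 AND p2)) AND p2) AND p1)   [expand XOR]
= (((p3 AND NOT p2) OR (NOT p3 AND p2)) AND p2 AND NOT p1) OR ((NOT ((p3 AND NOT p2) OR (NOT p3 AND p2)) OR NOT p2) AND p1)   [De Morgan]
= (((p3 AND NOT p2) OR (NOT p3 AND p2)) AND p2 AND NOT p1) OR (((NOT (p3 AND NOT p2) AND NOT (NOT p3 AND p2)) OR NOT p2) AND p1)   [De Morgan]
= (((p3 AND NOT p2) OR (NOT p3 AND p2)) AND p2 AND NOT p1) OR ((((NOT p3 OR NOT NOT p2) AND NOT (NOT p3 AND p2)) OR NOT p2) AND p1)   [De Morgan]
= (((p3 AND NOT p2) OR (NOT p3 AND p2)) AND p2 AND NOT p1) OR ((((NOT p3 OR p2) AND NOT (NOT p3 AND p2)) OR NOT p2) AND p1)   [double negation]
= (((p3 AND NOT p2) OR (NOT p3 AND p2)) AND p2 AND NOT p1) OR ((((NOT p3 OR p2) AND (NOT NOT p3 OR NOT p2)) OR NOT p2) AND p1)   [De Morgan]
= (((p3 AND NOT p2) OR (NOT p3 AND p2)) AND p2 AND NOT p1) OR ((((NOT p3 OR p2) AND (p3 OR NOT p2)) OR NOT p2) AND p1)   [double negation]
= (p3 AND NOT p2 AND p2 AND NOT p1) OR (NOT p3 AND p2 AND p2 AND NOT p1) OR (NOT p3 AND p3 AND p1) OR (NOT p3 AND NOT p2 AND p1) OR (p2 AND p3 AND p1) OR (p2 AND NOT p2 AND p1) OR (NOT p2 AND p1)   [distribute AND over OR]
= (NOT p3 AND p2 AND NOT p1) OR (p2 AND p3 AND p1) OR (NOT p2 AND p1)   [simplify]

(NOT p3 AND p2 AND NOT p1) OR (p2 AND p3 AND p1) OR (NOT p2 AND p1)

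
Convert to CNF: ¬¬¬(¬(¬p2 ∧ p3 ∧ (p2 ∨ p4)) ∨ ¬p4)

¬p2 ∧ p3 ∧ p4

¬¬¬(¬(¬p2 ∧ p3 ∧ (p2 ∨ p4)) ∨ ¬p4)
≡ ¬(¬(¬p2 ∧ p3 ∧ (p2 ∨ p4)) ∨ ¬p4)   (double negation)
≡ ¬¬(¬p2 ∧ p3 ∧ (p2 ∨ p4)) ∧ ¬¬p4   (De Morgan)
≡ ¬p2 ∧ p3 ∧ (p2 ∨ p4) ∧ ¬¬p4   (double negation)
≡ ¬p2 ∧ p3 ∧ (p2 ∨ p4) ∧ p4   (double negation)
≡ ¬p2 ∧ p3 ∧ p4   (simplify)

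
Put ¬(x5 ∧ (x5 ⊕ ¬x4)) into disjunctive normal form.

¬x5 ∨ (¬x4 ∧ x5)

¬(x5 ∧ (x5 ⊕ ¬x4))
⇔ ¬(x5 ∧ ((x5 ∧ ¬¬x4) ∨ (¬x5 ∧ ¬x4)))   [expand ⊕]
⇔ ¬x5 ∨ ¬((x5 ∧ ¬¬x4) ∨ (¬x5 ∧ ¬x4))   [De Morgan]
⇔ ¬x5 ∨ (¬(x5 ∧ ¬¬x4) ∧ ¬(¬x5 ∧ ¬x4))   [De Morgan]
⇔ ¬x5 ∨ ((¬x5 ∨ ¬¬¬x4) ∧ ¬(¬x5 ∧ ¬x4))   [De Morgan]
⇔ ¬x5 ∨ ((¬x5 ∨ ¬x4) ∧ ¬(¬x5 ∧ ¬x4))   [double negation]
⇔ ¬x5 ∨ ((¬x5 ∨ ¬x4) ∧ (¬¬x5 ∨ ¬¬x4))   [De Morgan]
⇔ ¬x5 ∨ ((¬x5 ∨ ¬x4) ∧ (x5 ∨ ¬¬x4))   [double negation]
⇔ ¬x5 ∨ ((¬x5 ∨ ¬x4) ∧ (x5 ∨ x4))   [double negation]
⇔ ¬x5 ∨ (¬x5 ∧ x5) ∨ (¬x5 ∧ x4) ∨ (¬x4 ∧ x5) ∨ (¬x4 ∧ x4)   [distribute ∧ over ∨]
⇔ ¬x5 ∨ (¬x4 ∧ x5)   [simplify]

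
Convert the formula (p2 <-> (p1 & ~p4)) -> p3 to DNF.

(p2 & ~p1) | (p2 & p4) | (p1 & ~p4 & ~p2) | p3

(p2 <-> (p1 & ~p4)) -> p3
= ~(p2 <-> (p1 & ~p4)) | p3   [eliminate ->]
= ~((p2 -> (p1 & ~p4)) & ((p1 & ~p4) -> p2)) | p3   [eliminate <->]
= ~((~p2 | (p1 & ~p4)) & ((p1 & ~p4) -> p2)) | p3   [eliminate ->]
= ~((~p2 | (p1 & ~p4)) & (~(p1 & ~p4) | p2)) | p3   [eliminate ->]
= ~(~p2 | (p1 & ~p4)) | ~(~(p1 & ~p4) | p2) | p3   [De Morgan]
= (~~p2 & ~(p1 & ~p4)) | ~(~(p1 & ~p4) | p2) | p3   [De Morgan]
= (p2 & ~(p1 & ~p4)) | ~(~(p1 & ~p4) | p2) | p3   [double negation]
= (p2 & (~p1 | ~~p4)) | ~(~(p1 & ~p4) | p2) | p3   [De Morgan]
= (p2 & (~p1 | p4)) | ~(~(p1 & ~p4) | p2) | p3   [double negation]
= (p2 & (~p1 | p4)) | (~~(p1 & ~p4) & ~p2) | p3   [De Morgan]
= (p2 & (~p1 | p4)) | (p1 & ~p4 & ~p2) | p3   [double negation]
= (p2 & ~p1) | (p2 & p4) | (p1 & ~p4 & ~p2) | p3   [distribute & over |]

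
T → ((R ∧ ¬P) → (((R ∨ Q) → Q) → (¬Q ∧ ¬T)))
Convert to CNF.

T → ((R ∧ ¬P) → (((R ∨ Q) → Q) → (¬Q ∧ ¬T)))
≡ ¬T ∨ ((R ∧ ¬P) → (((R ∨ Q) → Q) → (¬Q ∧ ¬T)))   (eliminate →)
≡ ¬T ∨ ¬(R ∧ ¬P) ∨ (((R ∨ Q) → Q) → (¬Q ∧ ¬T))   (eliminate →)
≡ ¬T ∨ ¬(R ∧ ¬P) ∨ ¬((R ∨ Q) → Q) ∨ (¬Q ∧ ¬T)   (eliminate →)
≡ ¬T ∨ ¬(R ∧ ¬P) ∨ ¬(¬(R ∨ Q) ∨ Q) ∨ (¬Q ∧ ¬T)   (eliminate →)
≡ ¬T ∨ ¬R ∨ ¬¬P ∨ ¬(¬(R ∨ Q) ∨ Q) ∨ (¬Q ∧ ¬T)   (De Morgan)
≡ ¬T ∨ ¬R ∨ P ∨ ¬(¬(R ∨ Q) ∨ Q) ∨ (¬Q ∧ ¬T)   (double negation)
≡ ¬T ∨ ¬R ∨ P ∨ (¬¬(R ∨ Q) ∧ ¬Q) ∨ (¬Q ∧ ¬T)   (De Morgan)
≡ ¬T ∨ ¬R ∨ P ∨ ((R ∨ Q) ∧ ¬Q) ∨ (¬Q ∧ ¬T)   (double negation)
≡ (¬T ∨ ¬R ∨ P ∨ R ∨ Q ∨ ¬Q) ∧ (¬T ∨ ¬R ∨ P ∨ R ∨ Q ∨ ¬T) ∧ (¬T ∨ ¬R ∨ P ∨ ¬Q ∨ ¬Q) ∧ (¬T ∨ ¬R ∨ P ∨ ¬Q ∨ ¬T)   (distribute ∨ over ∧)
≡ ¬T ∨ ¬R ∨ P ∨ ¬Q   (simplify)

¬T ∨ ¬R ∨ P ∨ ¬Q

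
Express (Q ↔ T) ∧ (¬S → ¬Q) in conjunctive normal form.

(Q ↔ T) ∧ (¬S → ¬Q)
≡ (Q → T) ∧ (T → Q) ∧ (¬S → ¬Q)
≡ (¬Q ∨ T) ∧ (T → Q) ∧ (¬S → ¬Q)
≡ (¬Q ∨ T) ∧ (¬T ∨ Q) ∧ (¬S → ¬Q)
≡ (¬Q ∨ T) ∧ (¬T ∨ Q) ∧ (¬¬S ∨ ¬Q)
≡ (¬Q ∨ T) ∧ (¬T ∨ Q) ∧ (S ∨ ¬Q)

(¬Q ∨ T) ∧ (¬T ∨ Q) ∧ (S ∨ ¬Q)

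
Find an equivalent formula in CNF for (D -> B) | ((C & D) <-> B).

~D | B | ~C

(D -> B) | ((C & D) <-> B)
= ~D | B | ((C & D) <-> B)   [eliminate ->]
= ~D | B | (((C & D) -> B) & (B -> (C & D)))   [eliminate <->]
= ~D | B | ((~(C & D) | B) & (B -> (C & D)))   [eliminate ->]
= ~D | B | ((~(C & D) | B) & (~B | (C & D)))   [eliminate ->]
= ~D | B | ((~C | ~D | B) & (~B | (C & D)))   [De Morgan]
= (~D | B | ~C | ~D | B) & (~D | B | ~B | C) & (~D | B | ~B | D)   [distribute | over &]
= ~D | B | ~C   [simplify]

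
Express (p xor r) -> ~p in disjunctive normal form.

(r & p) | ~p

(p xor r) -> ~p
⇔ ~(p xor r) | ~p   [eliminate ->]
⇔ ~((p & ~r) | (~p & r)) | ~p   [expand xor]
⇔ (~(p & ~r) & ~(~p & r)) | ~p   [De Morgan]
⇔ ((~p | ~~r) & ~(~p & r)) | ~p   [De Morgan]
⇔ ((~p | r) & ~(~p & r)) | ~p   [double negation]
⇔ ((~p | r) & (~~p | ~r)) | ~p   [De Morgan]
⇔ ((~p | r) & (p | ~r)) | ~p   [double negation]
⇔ (~p & p) | (~p & ~r) | (r & p) | (r & ~r) | ~p   [distribute & over |]
⇔ (r & p) | ~p   [simplify]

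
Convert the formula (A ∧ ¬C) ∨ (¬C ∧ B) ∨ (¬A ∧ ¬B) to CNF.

(¬C ∨ ¬A) ∧ (¬C ∨ ¬B)

(A ∧ ¬C) ∨ (¬C ∧ B) ∨ (¬A ∧ ¬B)
≡ (A ∨ ¬C ∨ ¬A) ∧ (A ∨ ¬C ∨ ¬B) ∧ (A ∨ B ∨ ¬A) ∧ (A ∨ B ∨ ¬B) ∧ (¬C ∨ ¬C ∨ ¬A) ∧ (¬C ∨ ¬C ∨ ¬B) ∧ (¬C ∨ B ∨ ¬A) ∧ (¬C ∨ B ∨ ¬B)   — distribute ∨ over ∧
≡ (¬C ∨ ¬A) ∧ (¬C ∨ ¬B)   — simplify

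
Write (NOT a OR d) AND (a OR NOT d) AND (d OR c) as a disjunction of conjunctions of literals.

(NOT a AND NOT d AND c) OR (d AND a)

(NOT a OR d) AND (a OR NOT d) AND (d OR c)
≡ (NOT a AND a AND d) OR (NOT a AND a AND c) OR (NOT a AND NOT d AND d) OR (NOT a AND NOT d AND c) OR (d AND a AND d) OR (d AND a AND c) OR (d AND NOT d AND d) OR (d AND NOT d AND c)   [distribute AND over OR]
≡ (NOT a AND NOT d AND c) OR (d AND a)   [simplify]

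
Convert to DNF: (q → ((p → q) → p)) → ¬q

(q → ((p → q) → p)) → ¬q
= ¬(q → ((p → q) → p)) ∨ ¬q   [eliminate →]
= ¬(¬q ∨ ((p → q) → p)) ∨ ¬q   [eliminate →]
= ¬(¬q ∨ ¬(p → q) ∨ p) ∨ ¬q   [eliminate →]
= ¬(¬q ∨ ¬(¬p ∨ q) ∨ p) ∨ ¬q   [eliminate →]
= (¬¬q ∧ ¬¬(¬p ∨ q) ∧ ¬p) ∨ ¬q   [De Morgan]
= (q ∧ ¬¬(¬p ∨ q) ∧ ¬p) ∨ ¬q   [double negation]
= (q ∧ (¬p ∨ q) ∧ ¬p) ∨ ¬q   [double negation]
= (q ∧ ¬p ∧ ¬p) ∨ (q ∧ q ∧ ¬p) ∨ ¬q   [distribute ∧ over ∨]
= (q ∧ ¬p) ∨ ¬q   [simplify]

(q ∧ ¬p) ∨ ¬q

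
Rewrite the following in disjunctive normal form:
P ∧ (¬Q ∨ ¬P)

P ∧ (¬Q ∨ ¬P)
≡ (P ∧ ¬Q) ∨ (P ∧ ¬P)   (distribute ∧ over ∨)
≡ P ∧ ¬Q   (simplify)

P ∧ ¬Q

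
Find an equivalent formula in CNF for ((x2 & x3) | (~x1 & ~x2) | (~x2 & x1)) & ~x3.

(x3 | ~x2) & ~x3

((x2 & x3) | (~x1 & ~x2) | (~x2 & x1)) & ~x3
= (x2 | ~x1 | ~x2) & (x2 | ~x1 | x1) & (x2 | ~x2 | ~x2) & (x2 | ~x2 | x1) & (x3 | ~x1 | ~x2) & (x3 | ~x1 | x1) & (x3 | ~x2 | ~x2) & (x3 | ~x2 | x1) & ~x3
= (x3 | ~x2) & ~x3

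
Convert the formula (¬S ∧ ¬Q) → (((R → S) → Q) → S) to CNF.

(¬S ∧ ¬Q) → (((R → S) → Q) → S)
⇔ ¬(¬S ∧ ¬Q) ∨ (((R → S) → Q) → S)
⇔ ¬(¬S ∧ ¬Q) ∨ ¬((R → S) → Q) ∨ S
⇔ ¬(¬S ∧ ¬Q) ∨ ¬(¬(R → S) ∨ Q) ∨ S
⇔ ¬(¬S ∧ ¬Q) ∨ ¬(¬(¬R ∨ S) ∨ Q) ∨ S
⇔ ¬¬S ∨ ¬¬Q ∨ ¬(¬(¬R ∨ S) ∨ Q) ∨ S
⇔ S ∨ ¬¬Q ∨ ¬(¬(¬R ∨ S) ∨ Q) ∨ S
⇔ S ∨ Q ∨ ¬(¬(¬R ∨ S) ∨ Q) ∨ S
⇔ S ∨ Q ∨ (¬¬(¬R ∨ S) ∧ ¬Q) ∨ S
⇔ S ∨ Q ∨ ((¬R ∨ S) ∧ ¬Q) ∨ S
⇔ (S ∨ Q ∨ ¬R ∨ S ∨ S) ∧ (S ∨ Q ∨ ¬Q ∨ S)
⇔ S ∨ Q ∨ ¬R

S ∨ Q ∨ ¬R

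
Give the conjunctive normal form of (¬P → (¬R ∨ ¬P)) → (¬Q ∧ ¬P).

(¬P → (¬R ∨ ¬P)) → (¬Q ∧ ¬P)
⇔ ¬(¬P → (¬R ∨ ¬P)) ∨ (¬Q ∧ ¬P)
⇔ ¬(¬¬P ∨ ¬R ∨ ¬P) ∨ (¬Q ∧ ¬P)
⇔ (¬¬¬P ∧ ¬¬R ∧ ¬¬P) ∨ (¬Q ∧ ¬P)
⇔ (¬P ∧ ¬¬R ∧ ¬¬P) ∨ (¬Q ∧ ¬P)
⇔ (¬P ∧ R ∧ ¬¬P) ∨ (¬Q ∧ ¬P)
⇔ (¬P ∧ R ∧ P) ∨ (¬Q ∧ ¬P)
⇔ (¬P ∨ ¬Q) ∧ (¬P ∨ ¬P) ∧ (R ∨ ¬Q) ∧ (R ∨ ¬P) ∧ (P ∨ ¬Q) ∧ (P ∨ ¬P)
⇔ ¬P ∧ (R ∨ ¬Q) ∧ (P ∨ ¬Q)

¬P ∧ (R ∨ ¬Q) ∧ (P ∨ ¬Q)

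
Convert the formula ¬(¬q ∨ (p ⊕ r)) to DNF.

¬(¬q ∨ (p ⊕ r))
= ¬(¬q ∨ (p ∧ ¬r) ∨ (¬p ∧ r))   [expand ⊕]
= ¬¬q ∧ ¬(p ∧ ¬r) ∧ ¬(¬p ∧ r)   [De Morgan]
= q ∧ ¬(p ∧ ¬r) ∧ ¬(¬p ∧ r)   [double negation]
= q ∧ (¬p ∨ ¬¬r) ∧ ¬(¬p ∧ r)   [De Morgan]
= q ∧ (¬p ∨ r) ∧ ¬(¬p ∧ r)   [double negation]
= q ∧ (¬p ∨ r) ∧ (¬¬p ∨ ¬r)   [De Morgan]
= q ∧ (¬p ∨ r) ∧ (p ∨ ¬r)   [double negation]
= (q ∧ ¬p ∧ p) ∨ (q ∧ ¬p ∧ ¬r) ∨ (q ∧ r ∧ p) ∨ (q ∧ r ∧ ¬r)   [distribute ∧ over ∨]
= (q ∧ ¬p ∧ ¬r) ∨ (q ∧ r ∧ p)   [simplify]

(q ∧ ¬p ∧ ¬r) ∨ (q ∧ r ∧ p)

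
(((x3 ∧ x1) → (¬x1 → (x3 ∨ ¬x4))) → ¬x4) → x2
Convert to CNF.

x4 ∨ x2

(((x3 ∧ x1) → (¬x1 → (x3 ∨ ¬x4))) → ¬x4) → x2
= ¬(((x3 ∧ x1) → (¬x1 → (x3 ∨ ¬x4))) → ¬x4) ∨ x2   [eliminate →]
= ¬(¬((x3 ∧ x1) → (¬x1 → (x3 ∨ ¬x4))) ∨ ¬x4) ∨ x2   [eliminate →]
= ¬(¬(¬(x3 ∧ x1) ∨ (¬x1 → (x3 ∨ ¬x4))) ∨ ¬x4) ∨ x2   [eliminate →]
= ¬(¬(¬(x3 ∧ x1) ∨ ¬¬x1 ∨ x3 ∨ ¬x4) ∨ ¬x4) ∨ x2   [eliminate →]
= (¬¬(¬(x3 ∧ x1) ∨ ¬¬x1 ∨ x3 ∨ ¬x4) ∧ ¬¬x4) ∨ x2   [De Morgan]
= ((¬(x3 ∧ x1) ∨ ¬¬x1 ∨ x3 ∨ ¬x4) ∧ ¬¬x4) ∨ x2   [double negation]
= ((¬x3 ∨ ¬x1 ∨ ¬¬x1 ∨ x3 ∨ ¬x4) ∧ ¬¬x4) ∨ x2   [De Morgan]
= ((¬x3 ∨ ¬x1 ∨ x1 ∨ x3 ∨ ¬x4) ∧ ¬¬x4) ∨ x2   [double negation]
= ((¬x3 ∨ ¬x1 ∨ x1 ∨ x3 ∨ ¬x4) ∧ x4) ∨ x2   [double negation]
= (¬x3 ∨ ¬x1 ∨ x1 ∨ x3 ∨ ¬x4 ∨ x2) ∧ (x4 ∨ x2)   [distribute ∨ over ∧]
= x4 ∨ x2   [simplify]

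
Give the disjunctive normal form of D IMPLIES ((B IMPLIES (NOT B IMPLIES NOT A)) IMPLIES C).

NOT D OR C

D IMPLIES ((B IMPLIES (NOT B IMPLIES NOT A)) IMPLIES C)
≡ NOT D OR ((B IMPLIES (NOT B IMPLIES NOT A)) IMPLIES C)   [eliminate IMPLIES]
≡ NOT D OR NOT (B IMPLIES (NOT B IMPLIES NOT A)) OR C   [eliminate IMPLIES]
≡ NOT D OR NOT (NOT B OR (NOT B IMPLIES NOT A)) OR C   [eliminate IMPLIES]
≡ NOT D OR NOT (NOT B OR NOT NOT B OR NOT A) OR C   [eliminate IMPLIES]
≡ NOT D OR (NOT NOT B AND NOT NOT NOT B AND NOT NOT A) OR C   [De Morgan]
≡ NOT D OR (B AND NOT NOT NOT B AND NOT NOT A) OR C   [double negation]
≡ NOT D OR (B AND NOT B AND NOT NOT A) OR C   [double negation]
≡ NOT D OR (B AND NOT B AND A) OR C   [double negation]
≡ NOT D OR C   [simplify]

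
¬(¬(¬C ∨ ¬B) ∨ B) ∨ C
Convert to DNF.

¬B ∨ C

¬(¬(¬C ∨ ¬B) ∨ B) ∨ C
= (¬¬(¬C ∨ ¬B) ∧ ¬B) ∨ C   [De Morgan]
= ((¬C ∨ ¬B) ∧ ¬B) ∨ C   [double negation]
= (¬C ∧ ¬B) ∨ (¬B ∧ ¬B) ∨ C   [distribute ∧ over ∨]
= ¬B ∨ C   [simplify]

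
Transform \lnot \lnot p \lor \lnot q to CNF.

p \lor \lnot q

\lnot \lnot p \lor \lnot q
≡ p \lor \lnot q   [double negation]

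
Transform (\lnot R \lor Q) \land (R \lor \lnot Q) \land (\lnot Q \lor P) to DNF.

(\lnot R \lor Q) \land (R \lor \lnot Q) \land (\lnot Q \lor P)
≡ (\lnot R \land R \land \lnot Q) \lor (\lnot R \land R \land P) \lor (\lnot R \land \lnot Q \land \lnot Q) \lor (\lnot R \land \lnot Q \land P) \lor (Q \land R \land \lnot Q) \lor (Q \land R \land P) \lor (Q \land \lnot Q \land \lnot Q) \lor (Q \land \lnot Q \land P)   [distribute \land over \lor]
≡ (\lnot R \land \lnot Q) \lor (Q \land R \land P)   [simplify]

(\lnot R \land \lnot Q) \lor (Q \land R \land P)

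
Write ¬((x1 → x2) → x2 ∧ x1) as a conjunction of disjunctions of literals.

(¬x1 ∨ x2) ∧ (¬x2 ∨ ¬x1)

¬((x1 → x2) → x2 ∧ x1)
≡ ¬(¬(x1 → x2) ∨ x2 ∧ x1)   [eliminate →]
≡ ¬(¬(¬x1 ∨ x2) ∨ x2 ∧ x1)   [eliminate →]
≡ ¬¬(¬x1 ∨ x2) ∧ ¬(x2 ∧ x1)   [De Morgan]
≡ (¬x1 ∨ x2) ∧ ¬(x2 ∧ x1)   [double negation]
≡ (¬x1 ∨ x2) ∧ (¬x2 ∨ ¬x1)   [De Morgan]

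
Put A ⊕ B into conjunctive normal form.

A ⊕ B
= (A ∨ B) ∧ ¬(A ∧ B)   [expand ⊕]
= (A ∨ B) ∧ (¬A ∨ ¬B)   [De Morgan]

(A ∨ B) ∧ (¬A ∨ ¬B)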